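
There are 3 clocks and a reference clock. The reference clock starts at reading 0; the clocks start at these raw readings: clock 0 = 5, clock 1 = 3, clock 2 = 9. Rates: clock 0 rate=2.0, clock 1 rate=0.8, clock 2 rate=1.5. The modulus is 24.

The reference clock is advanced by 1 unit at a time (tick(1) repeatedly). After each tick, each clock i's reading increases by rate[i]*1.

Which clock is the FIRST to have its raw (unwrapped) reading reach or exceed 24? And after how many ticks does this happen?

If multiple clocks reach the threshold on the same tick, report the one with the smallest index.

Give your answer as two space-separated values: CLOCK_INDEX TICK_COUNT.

Answer: 0 10

Derivation:
clock 0: start=5, rate=2.0, needs 24-5 = 19; ticks = ceil(19/2.0) = ceil(9.5000) = 10; reading at tick 10 = 5 + 2.0*10 = 25.0000
clock 1: start=3, rate=0.8, needs 24-3 = 21; ticks = ceil(21/0.8) = ceil(26.2500) = 27; reading at tick 27 = 3 + 0.8*27 = 24.6000
clock 2: start=9, rate=1.5, needs 24-9 = 15; ticks = ceil(15/1.5) = ceil(10.0000) = 10; reading at tick 10 = 9 + 1.5*10 = 24.0000
Minimum tick count = 10; winners = [0, 2]; smallest index = 0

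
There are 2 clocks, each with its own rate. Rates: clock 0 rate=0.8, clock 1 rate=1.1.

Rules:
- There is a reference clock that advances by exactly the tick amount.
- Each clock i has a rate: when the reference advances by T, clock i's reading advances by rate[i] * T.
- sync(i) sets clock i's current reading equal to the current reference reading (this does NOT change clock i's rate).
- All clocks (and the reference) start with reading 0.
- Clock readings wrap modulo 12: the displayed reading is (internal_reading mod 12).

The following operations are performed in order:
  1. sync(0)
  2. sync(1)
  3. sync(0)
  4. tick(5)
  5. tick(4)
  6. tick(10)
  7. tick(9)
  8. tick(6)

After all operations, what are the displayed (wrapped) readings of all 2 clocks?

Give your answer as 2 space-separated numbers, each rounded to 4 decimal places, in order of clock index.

After op 1 sync(0): ref=0.0000 raw=[0.0000 0.0000]
After op 2 sync(1): ref=0.0000 raw=[0.0000 0.0000]
After op 3 sync(0): ref=0.0000 raw=[0.0000 0.0000]
After op 4 tick(5): ref=5.0000 raw=[4.0000 5.5000]
After op 5 tick(4): ref=9.0000 raw=[7.2000 9.9000]
After op 6 tick(10): ref=19.0000 raw=[15.2000 20.9000]
After op 7 tick(9): ref=28.0000 raw=[22.4000 30.8000]
After op 8 tick(6): ref=34.0000 raw=[27.2000 37.4000]
Wrap final raw readings (mod 12): 27.2000 mod 12 = 3.2000; 37.4000 mod 12 = 1.4000

Answer: 3.2000 1.4000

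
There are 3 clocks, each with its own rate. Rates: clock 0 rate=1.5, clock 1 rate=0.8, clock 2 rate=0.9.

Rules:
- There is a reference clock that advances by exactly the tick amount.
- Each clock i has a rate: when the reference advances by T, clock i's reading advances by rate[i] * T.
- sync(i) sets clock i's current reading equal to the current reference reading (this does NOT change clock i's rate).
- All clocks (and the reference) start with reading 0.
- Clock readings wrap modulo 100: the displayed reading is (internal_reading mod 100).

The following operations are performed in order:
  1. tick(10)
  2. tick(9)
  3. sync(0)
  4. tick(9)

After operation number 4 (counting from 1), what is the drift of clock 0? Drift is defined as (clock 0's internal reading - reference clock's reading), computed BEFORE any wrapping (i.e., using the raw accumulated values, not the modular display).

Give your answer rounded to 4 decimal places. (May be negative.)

Answer: 4.5000

Derivation:
After op 1 tick(10): ref=10.0000 raw=[15.0000 8.0000 9.0000]
After op 2 tick(9): ref=19.0000 raw=[28.5000 15.2000 17.1000]
After op 3 sync(0): ref=19.0000 raw=[19.0000 15.2000 17.1000]
After op 4 tick(9): ref=28.0000 raw=[32.5000 22.4000 25.2000]
Drift of clock 0 after op 4: 32.5000 - 28.0000 = 4.5000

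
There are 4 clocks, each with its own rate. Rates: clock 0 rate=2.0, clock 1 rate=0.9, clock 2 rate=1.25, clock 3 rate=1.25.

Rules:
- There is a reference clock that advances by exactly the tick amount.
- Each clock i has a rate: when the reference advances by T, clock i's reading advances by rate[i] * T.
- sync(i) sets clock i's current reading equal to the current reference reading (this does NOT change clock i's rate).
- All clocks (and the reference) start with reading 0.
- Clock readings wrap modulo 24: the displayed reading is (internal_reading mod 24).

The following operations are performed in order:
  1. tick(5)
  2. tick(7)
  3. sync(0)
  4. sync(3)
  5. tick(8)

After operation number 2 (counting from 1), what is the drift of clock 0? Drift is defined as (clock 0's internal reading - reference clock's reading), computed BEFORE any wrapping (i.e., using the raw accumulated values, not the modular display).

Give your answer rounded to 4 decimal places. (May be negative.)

Answer: 12.0000

Derivation:
After op 1 tick(5): ref=5.0000 raw=[10.0000 4.5000 6.2500 6.2500]
After op 2 tick(7): ref=12.0000 raw=[24.0000 10.8000 15.0000 15.0000]
Drift of clock 0 after op 2: 24.0000 - 12.0000 = 12.0000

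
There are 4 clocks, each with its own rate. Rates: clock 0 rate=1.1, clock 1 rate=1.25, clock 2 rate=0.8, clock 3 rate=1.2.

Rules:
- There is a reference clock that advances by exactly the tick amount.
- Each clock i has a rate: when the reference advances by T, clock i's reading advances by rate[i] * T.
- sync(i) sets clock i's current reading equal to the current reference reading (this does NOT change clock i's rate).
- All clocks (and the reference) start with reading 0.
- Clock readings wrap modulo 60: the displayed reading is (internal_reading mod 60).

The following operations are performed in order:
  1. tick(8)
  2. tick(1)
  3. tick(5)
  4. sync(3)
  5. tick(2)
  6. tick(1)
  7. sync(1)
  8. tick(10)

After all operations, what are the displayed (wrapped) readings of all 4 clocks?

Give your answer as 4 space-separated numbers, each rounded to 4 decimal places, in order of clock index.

After op 1 tick(8): ref=8.0000 raw=[8.8000 10.0000 6.4000 9.6000]
After op 2 tick(1): ref=9.0000 raw=[9.9000 11.2500 7.2000 10.8000]
After op 3 tick(5): ref=14.0000 raw=[15.4000 17.5000 11.2000 16.8000]
After op 4 sync(3): ref=14.0000 raw=[15.4000 17.5000 11.2000 14.0000]
After op 5 tick(2): ref=16.0000 raw=[17.6000 20.0000 12.8000 16.4000]
After op 6 tick(1): ref=17.0000 raw=[18.7000 21.2500 13.6000 17.6000]
After op 7 sync(1): ref=17.0000 raw=[18.7000 17.0000 13.6000 17.6000]
After op 8 tick(10): ref=27.0000 raw=[29.7000 29.5000 21.6000 29.6000]
Wrap final raw readings (mod 60): 29.7000 mod 60 = 29.7000; 29.5000 mod 60 = 29.5000; 21.6000 mod 60 = 21.6000; 29.6000 mod 60 = 29.6000

Answer: 29.7000 29.5000 21.6000 29.6000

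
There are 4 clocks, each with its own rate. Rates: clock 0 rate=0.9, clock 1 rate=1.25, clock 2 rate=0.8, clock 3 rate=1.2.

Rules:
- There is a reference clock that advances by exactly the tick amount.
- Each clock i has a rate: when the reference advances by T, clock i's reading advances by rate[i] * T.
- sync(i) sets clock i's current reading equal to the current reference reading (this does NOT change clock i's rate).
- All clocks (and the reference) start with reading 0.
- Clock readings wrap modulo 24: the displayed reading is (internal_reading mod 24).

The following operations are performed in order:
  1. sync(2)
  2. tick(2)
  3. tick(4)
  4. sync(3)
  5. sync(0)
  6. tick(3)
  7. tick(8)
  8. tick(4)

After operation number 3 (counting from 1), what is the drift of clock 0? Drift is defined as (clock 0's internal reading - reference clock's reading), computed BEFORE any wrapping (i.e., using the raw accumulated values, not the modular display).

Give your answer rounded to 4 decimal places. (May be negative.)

After op 1 sync(2): ref=0.0000 raw=[0.0000 0.0000 0.0000 0.0000]
After op 2 tick(2): ref=2.0000 raw=[1.8000 2.5000 1.6000 2.4000]
After op 3 tick(4): ref=6.0000 raw=[5.4000 7.5000 4.8000 7.2000]
Drift of clock 0 after op 3: 5.4000 - 6.0000 = -0.6000

Answer: -0.6000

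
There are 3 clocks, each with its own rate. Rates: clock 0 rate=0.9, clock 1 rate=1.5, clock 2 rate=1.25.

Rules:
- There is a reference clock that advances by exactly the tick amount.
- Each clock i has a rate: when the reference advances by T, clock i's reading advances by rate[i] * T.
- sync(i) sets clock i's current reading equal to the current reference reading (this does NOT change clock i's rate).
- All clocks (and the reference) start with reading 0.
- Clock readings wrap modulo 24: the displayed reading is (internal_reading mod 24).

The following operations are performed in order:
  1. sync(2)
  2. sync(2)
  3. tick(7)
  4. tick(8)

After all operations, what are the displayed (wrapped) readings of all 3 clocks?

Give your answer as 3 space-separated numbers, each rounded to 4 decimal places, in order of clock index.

Answer: 13.5000 22.5000 18.7500

Derivation:
After op 1 sync(2): ref=0.0000 raw=[0.0000 0.0000 0.0000]
After op 2 sync(2): ref=0.0000 raw=[0.0000 0.0000 0.0000]
After op 3 tick(7): ref=7.0000 raw=[6.3000 10.5000 8.7500]
After op 4 tick(8): ref=15.0000 raw=[13.5000 22.5000 18.7500]
Wrap final raw readings (mod 24): 13.5000 mod 24 = 13.5000; 22.5000 mod 24 = 22.5000; 18.7500 mod 24 = 18.7500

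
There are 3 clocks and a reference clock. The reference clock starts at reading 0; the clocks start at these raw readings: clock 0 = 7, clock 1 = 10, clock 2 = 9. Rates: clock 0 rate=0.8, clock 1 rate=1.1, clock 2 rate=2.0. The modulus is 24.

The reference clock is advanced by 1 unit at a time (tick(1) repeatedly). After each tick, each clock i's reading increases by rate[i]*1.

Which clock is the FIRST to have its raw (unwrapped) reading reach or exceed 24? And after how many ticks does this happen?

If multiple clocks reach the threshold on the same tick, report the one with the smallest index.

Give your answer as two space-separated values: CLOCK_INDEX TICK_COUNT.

Answer: 2 8

Derivation:
clock 0: start=7, rate=0.8, needs 24-7 = 17; ticks = ceil(17/0.8) = ceil(21.2500) = 22; reading at tick 22 = 7 + 0.8*22 = 24.6000
clock 1: start=10, rate=1.1, needs 24-10 = 14; ticks = ceil(14/1.1) = ceil(12.7273) = 13; reading at tick 13 = 10 + 1.1*13 = 24.3000
clock 2: start=9, rate=2.0, needs 24-9 = 15; ticks = ceil(15/2.0) = ceil(7.5000) = 8; reading at tick 8 = 9 + 2.0*8 = 25.0000
Minimum tick count = 8; winners = [2]; smallest index = 2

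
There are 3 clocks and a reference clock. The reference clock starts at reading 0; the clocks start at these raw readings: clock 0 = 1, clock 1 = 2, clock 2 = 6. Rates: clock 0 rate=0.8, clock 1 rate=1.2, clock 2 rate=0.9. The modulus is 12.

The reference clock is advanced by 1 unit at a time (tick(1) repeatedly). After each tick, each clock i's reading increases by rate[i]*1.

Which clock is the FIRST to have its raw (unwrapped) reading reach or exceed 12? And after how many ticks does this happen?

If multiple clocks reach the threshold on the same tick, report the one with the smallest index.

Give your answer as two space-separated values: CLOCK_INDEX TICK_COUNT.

Answer: 2 7

Derivation:
clock 0: start=1, rate=0.8, needs 12-1 = 11; ticks = ceil(11/0.8) = ceil(13.7500) = 14; reading at tick 14 = 1 + 0.8*14 = 12.2000
clock 1: start=2, rate=1.2, needs 12-2 = 10; ticks = ceil(10/1.2) = ceil(8.3333) = 9; reading at tick 9 = 2 + 1.2*9 = 12.8000
clock 2: start=6, rate=0.9, needs 12-6 = 6; ticks = ceil(6/0.9) = ceil(6.6667) = 7; reading at tick 7 = 6 + 0.9*7 = 12.3000
Minimum tick count = 7; winners = [2]; smallest index = 2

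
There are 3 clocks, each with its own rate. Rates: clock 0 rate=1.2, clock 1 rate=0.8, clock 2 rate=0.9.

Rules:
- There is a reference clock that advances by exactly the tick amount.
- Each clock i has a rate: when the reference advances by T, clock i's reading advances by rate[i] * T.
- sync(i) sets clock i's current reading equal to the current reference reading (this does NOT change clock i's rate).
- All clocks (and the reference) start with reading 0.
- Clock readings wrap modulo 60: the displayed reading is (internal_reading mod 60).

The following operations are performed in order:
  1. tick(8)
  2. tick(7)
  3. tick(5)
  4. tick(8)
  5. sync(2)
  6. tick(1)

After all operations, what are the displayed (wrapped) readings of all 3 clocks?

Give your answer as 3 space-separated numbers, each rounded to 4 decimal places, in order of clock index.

After op 1 tick(8): ref=8.0000 raw=[9.6000 6.4000 7.2000]
After op 2 tick(7): ref=15.0000 raw=[18.0000 12.0000 13.5000]
After op 3 tick(5): ref=20.0000 raw=[24.0000 16.0000 18.0000]
After op 4 tick(8): ref=28.0000 raw=[33.6000 22.4000 25.2000]
After op 5 sync(2): ref=28.0000 raw=[33.6000 22.4000 28.0000]
After op 6 tick(1): ref=29.0000 raw=[34.8000 23.2000 28.9000]
Wrap final raw readings (mod 60): 34.8000 mod 60 = 34.8000; 23.2000 mod 60 = 23.2000; 28.9000 mod 60 = 28.9000

Answer: 34.8000 23.2000 28.9000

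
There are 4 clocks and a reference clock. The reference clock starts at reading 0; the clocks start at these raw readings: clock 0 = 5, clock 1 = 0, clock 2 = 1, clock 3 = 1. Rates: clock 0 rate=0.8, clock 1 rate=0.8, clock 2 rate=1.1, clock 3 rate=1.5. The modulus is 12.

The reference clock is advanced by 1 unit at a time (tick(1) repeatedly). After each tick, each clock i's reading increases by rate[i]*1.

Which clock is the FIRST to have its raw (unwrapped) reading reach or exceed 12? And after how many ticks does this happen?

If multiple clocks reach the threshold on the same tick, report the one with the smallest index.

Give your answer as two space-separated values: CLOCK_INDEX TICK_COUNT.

clock 0: start=5, rate=0.8, needs 12-5 = 7; ticks = ceil(7/0.8) = ceil(8.7500) = 9; reading at tick 9 = 5 + 0.8*9 = 12.2000
clock 1: start=0, rate=0.8, needs 12-0 = 12; ticks = ceil(12/0.8) = ceil(15.0000) = 15; reading at tick 15 = 0 + 0.8*15 = 12.0000
clock 2: start=1, rate=1.1, needs 12-1 = 11; ticks = ceil(11/1.1) = ceil(10.0000) = 10; reading at tick 10 = 1 + 1.1*10 = 12.0000
clock 3: start=1, rate=1.5, needs 12-1 = 11; ticks = ceil(11/1.5) = ceil(7.3333) = 8; reading at tick 8 = 1 + 1.5*8 = 13.0000
Minimum tick count = 8; winners = [3]; smallest index = 3

Answer: 3 8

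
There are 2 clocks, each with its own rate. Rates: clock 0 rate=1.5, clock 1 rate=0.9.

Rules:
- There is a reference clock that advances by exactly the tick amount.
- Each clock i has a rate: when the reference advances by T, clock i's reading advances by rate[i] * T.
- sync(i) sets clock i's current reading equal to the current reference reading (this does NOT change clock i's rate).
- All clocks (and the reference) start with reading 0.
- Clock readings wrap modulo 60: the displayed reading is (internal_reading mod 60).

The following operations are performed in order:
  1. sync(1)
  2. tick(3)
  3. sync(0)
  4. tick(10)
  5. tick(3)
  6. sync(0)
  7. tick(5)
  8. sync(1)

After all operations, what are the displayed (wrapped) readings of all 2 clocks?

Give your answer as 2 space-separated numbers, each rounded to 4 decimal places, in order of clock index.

Answer: 23.5000 21.0000

Derivation:
After op 1 sync(1): ref=0.0000 raw=[0.0000 0.0000]
After op 2 tick(3): ref=3.0000 raw=[4.5000 2.7000]
After op 3 sync(0): ref=3.0000 raw=[3.0000 2.7000]
After op 4 tick(10): ref=13.0000 raw=[18.0000 11.7000]
After op 5 tick(3): ref=16.0000 raw=[22.5000 14.4000]
After op 6 sync(0): ref=16.0000 raw=[16.0000 14.4000]
After op 7 tick(5): ref=21.0000 raw=[23.5000 18.9000]
After op 8 sync(1): ref=21.0000 raw=[23.5000 21.0000]
Wrap final raw readings (mod 60): 23.5000 mod 60 = 23.5000; 21.0000 mod 60 = 21.0000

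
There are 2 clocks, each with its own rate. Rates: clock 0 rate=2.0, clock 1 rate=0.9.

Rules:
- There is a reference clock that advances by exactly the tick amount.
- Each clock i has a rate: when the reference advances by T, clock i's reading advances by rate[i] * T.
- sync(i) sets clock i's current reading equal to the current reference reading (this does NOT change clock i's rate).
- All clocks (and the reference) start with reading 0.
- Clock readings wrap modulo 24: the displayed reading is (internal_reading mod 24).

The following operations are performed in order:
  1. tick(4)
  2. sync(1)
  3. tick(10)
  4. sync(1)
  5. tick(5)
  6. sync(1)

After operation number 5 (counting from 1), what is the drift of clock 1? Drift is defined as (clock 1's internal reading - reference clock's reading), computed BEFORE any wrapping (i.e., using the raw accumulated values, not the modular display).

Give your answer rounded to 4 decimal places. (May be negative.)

Answer: -0.5000

Derivation:
After op 1 tick(4): ref=4.0000 raw=[8.0000 3.6000]
After op 2 sync(1): ref=4.0000 raw=[8.0000 4.0000]
After op 3 tick(10): ref=14.0000 raw=[28.0000 13.0000]
After op 4 sync(1): ref=14.0000 raw=[28.0000 14.0000]
After op 5 tick(5): ref=19.0000 raw=[38.0000 18.5000]
Drift of clock 1 after op 5: 18.5000 - 19.0000 = -0.5000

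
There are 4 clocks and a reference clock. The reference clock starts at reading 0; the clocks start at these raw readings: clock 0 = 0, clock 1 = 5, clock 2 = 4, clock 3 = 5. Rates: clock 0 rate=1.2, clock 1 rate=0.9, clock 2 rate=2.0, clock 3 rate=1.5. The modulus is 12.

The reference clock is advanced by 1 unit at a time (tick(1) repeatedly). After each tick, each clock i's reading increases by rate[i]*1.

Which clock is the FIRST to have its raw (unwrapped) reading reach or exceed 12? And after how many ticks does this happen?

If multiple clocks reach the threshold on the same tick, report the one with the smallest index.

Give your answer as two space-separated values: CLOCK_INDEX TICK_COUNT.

clock 0: start=0, rate=1.2, needs 12-0 = 12; ticks = ceil(12/1.2) = ceil(10.0000) = 10; reading at tick 10 = 0 + 1.2*10 = 12.0000
clock 1: start=5, rate=0.9, needs 12-5 = 7; ticks = ceil(7/0.9) = ceil(7.7778) = 8; reading at tick 8 = 5 + 0.9*8 = 12.2000
clock 2: start=4, rate=2.0, needs 12-4 = 8; ticks = ceil(8/2.0) = ceil(4.0000) = 4; reading at tick 4 = 4 + 2.0*4 = 12.0000
clock 3: start=5, rate=1.5, needs 12-5 = 7; ticks = ceil(7/1.5) = ceil(4.6667) = 5; reading at tick 5 = 5 + 1.5*5 = 12.5000
Minimum tick count = 4; winners = [2]; smallest index = 2

Answer: 2 4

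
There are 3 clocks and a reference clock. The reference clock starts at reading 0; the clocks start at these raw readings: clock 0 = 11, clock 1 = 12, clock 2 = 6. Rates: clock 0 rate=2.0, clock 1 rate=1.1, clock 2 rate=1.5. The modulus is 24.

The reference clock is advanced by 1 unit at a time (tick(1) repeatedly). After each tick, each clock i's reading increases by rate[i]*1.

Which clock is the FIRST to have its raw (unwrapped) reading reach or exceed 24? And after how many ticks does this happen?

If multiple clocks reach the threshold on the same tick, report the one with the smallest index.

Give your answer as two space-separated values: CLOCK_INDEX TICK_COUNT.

clock 0: start=11, rate=2.0, needs 24-11 = 13; ticks = ceil(13/2.0) = ceil(6.5000) = 7; reading at tick 7 = 11 + 2.0*7 = 25.0000
clock 1: start=12, rate=1.1, needs 24-12 = 12; ticks = ceil(12/1.1) = ceil(10.9091) = 11; reading at tick 11 = 12 + 1.1*11 = 24.1000
clock 2: start=6, rate=1.5, needs 24-6 = 18; ticks = ceil(18/1.5) = ceil(12.0000) = 12; reading at tick 12 = 6 + 1.5*12 = 24.0000
Minimum tick count = 7; winners = [0]; smallest index = 0

Answer: 0 7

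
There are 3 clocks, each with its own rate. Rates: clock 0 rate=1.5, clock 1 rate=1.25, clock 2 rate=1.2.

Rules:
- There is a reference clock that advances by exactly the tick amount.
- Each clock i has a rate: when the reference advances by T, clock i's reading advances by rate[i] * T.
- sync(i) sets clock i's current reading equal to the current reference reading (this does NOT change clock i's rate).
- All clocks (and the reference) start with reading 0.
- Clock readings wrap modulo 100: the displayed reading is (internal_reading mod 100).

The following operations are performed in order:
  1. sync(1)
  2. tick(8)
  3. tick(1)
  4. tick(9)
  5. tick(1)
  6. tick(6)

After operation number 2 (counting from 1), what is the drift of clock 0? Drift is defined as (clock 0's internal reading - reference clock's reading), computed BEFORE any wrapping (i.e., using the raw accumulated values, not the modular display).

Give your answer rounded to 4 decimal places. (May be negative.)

After op 1 sync(1): ref=0.0000 raw=[0.0000 0.0000 0.0000]
After op 2 tick(8): ref=8.0000 raw=[12.0000 10.0000 9.6000]
Drift of clock 0 after op 2: 12.0000 - 8.0000 = 4.0000

Answer: 4.0000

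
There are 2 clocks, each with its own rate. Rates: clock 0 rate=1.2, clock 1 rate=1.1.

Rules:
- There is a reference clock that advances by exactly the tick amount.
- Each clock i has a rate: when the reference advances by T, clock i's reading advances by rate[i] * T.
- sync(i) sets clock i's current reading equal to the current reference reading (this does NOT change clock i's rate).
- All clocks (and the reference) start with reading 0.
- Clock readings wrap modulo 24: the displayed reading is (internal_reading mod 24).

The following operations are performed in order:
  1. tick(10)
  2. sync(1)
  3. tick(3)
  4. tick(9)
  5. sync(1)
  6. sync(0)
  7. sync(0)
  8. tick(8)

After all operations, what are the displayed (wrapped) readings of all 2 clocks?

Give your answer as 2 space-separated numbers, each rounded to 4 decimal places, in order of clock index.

After op 1 tick(10): ref=10.0000 raw=[12.0000 11.0000]
After op 2 sync(1): ref=10.0000 raw=[12.0000 10.0000]
After op 3 tick(3): ref=13.0000 raw=[15.6000 13.3000]
After op 4 tick(9): ref=22.0000 raw=[26.4000 23.2000]
After op 5 sync(1): ref=22.0000 raw=[26.4000 22.0000]
After op 6 sync(0): ref=22.0000 raw=[22.0000 22.0000]
After op 7 sync(0): ref=22.0000 raw=[22.0000 22.0000]
After op 8 tick(8): ref=30.0000 raw=[31.6000 30.8000]
Wrap final raw readings (mod 24): 31.6000 mod 24 = 7.6000; 30.8000 mod 24 = 6.8000

Answer: 7.6000 6.8000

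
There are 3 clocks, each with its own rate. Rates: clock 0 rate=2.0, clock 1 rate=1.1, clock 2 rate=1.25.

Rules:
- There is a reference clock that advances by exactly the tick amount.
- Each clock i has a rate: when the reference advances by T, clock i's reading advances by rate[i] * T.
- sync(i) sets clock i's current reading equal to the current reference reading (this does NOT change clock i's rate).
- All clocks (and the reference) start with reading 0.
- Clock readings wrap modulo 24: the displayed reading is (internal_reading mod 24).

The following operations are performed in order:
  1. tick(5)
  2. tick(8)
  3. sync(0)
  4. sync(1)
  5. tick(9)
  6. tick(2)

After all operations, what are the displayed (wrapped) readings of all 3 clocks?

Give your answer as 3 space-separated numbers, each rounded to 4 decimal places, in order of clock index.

After op 1 tick(5): ref=5.0000 raw=[10.0000 5.5000 6.2500]
After op 2 tick(8): ref=13.0000 raw=[26.0000 14.3000 16.2500]
After op 3 sync(0): ref=13.0000 raw=[13.0000 14.3000 16.2500]
After op 4 sync(1): ref=13.0000 raw=[13.0000 13.0000 16.2500]
After op 5 tick(9): ref=22.0000 raw=[31.0000 22.9000 27.5000]
After op 6 tick(2): ref=24.0000 raw=[35.0000 25.1000 30.0000]
Wrap final raw readings (mod 24): 35.0000 mod 24 = 11.0000; 25.1000 mod 24 = 1.1000; 30.0000 mod 24 = 6.0000

Answer: 11.0000 1.1000 6.0000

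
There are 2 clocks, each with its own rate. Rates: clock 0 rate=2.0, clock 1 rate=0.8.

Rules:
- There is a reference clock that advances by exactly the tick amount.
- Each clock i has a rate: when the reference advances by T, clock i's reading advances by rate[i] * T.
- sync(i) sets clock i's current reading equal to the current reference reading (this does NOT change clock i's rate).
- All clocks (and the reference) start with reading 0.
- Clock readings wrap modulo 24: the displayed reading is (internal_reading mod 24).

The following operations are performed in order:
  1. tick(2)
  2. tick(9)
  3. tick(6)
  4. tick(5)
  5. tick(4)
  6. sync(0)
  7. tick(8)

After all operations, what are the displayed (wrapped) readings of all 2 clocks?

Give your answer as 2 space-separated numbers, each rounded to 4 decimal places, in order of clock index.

After op 1 tick(2): ref=2.0000 raw=[4.0000 1.6000]
After op 2 tick(9): ref=11.0000 raw=[22.0000 8.8000]
After op 3 tick(6): ref=17.0000 raw=[34.0000 13.6000]
After op 4 tick(5): ref=22.0000 raw=[44.0000 17.6000]
After op 5 tick(4): ref=26.0000 raw=[52.0000 20.8000]
After op 6 sync(0): ref=26.0000 raw=[26.0000 20.8000]
After op 7 tick(8): ref=34.0000 raw=[42.0000 27.2000]
Wrap final raw readings (mod 24): 42.0000 mod 24 = 18.0000; 27.2000 mod 24 = 3.2000

Answer: 18.0000 3.2000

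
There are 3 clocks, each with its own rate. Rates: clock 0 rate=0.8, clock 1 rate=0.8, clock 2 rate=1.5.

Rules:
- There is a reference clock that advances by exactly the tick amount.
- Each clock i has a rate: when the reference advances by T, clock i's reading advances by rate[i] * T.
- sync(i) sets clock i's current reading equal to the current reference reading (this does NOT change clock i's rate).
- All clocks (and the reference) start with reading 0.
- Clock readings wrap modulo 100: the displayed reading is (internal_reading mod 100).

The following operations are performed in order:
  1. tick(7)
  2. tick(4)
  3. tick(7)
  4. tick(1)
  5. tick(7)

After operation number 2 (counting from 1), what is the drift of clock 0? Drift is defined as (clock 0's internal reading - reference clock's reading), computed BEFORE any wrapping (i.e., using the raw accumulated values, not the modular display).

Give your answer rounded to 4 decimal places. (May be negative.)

Answer: -2.2000

Derivation:
After op 1 tick(7): ref=7.0000 raw=[5.6000 5.6000 10.5000]
After op 2 tick(4): ref=11.0000 raw=[8.8000 8.8000 16.5000]
Drift of clock 0 after op 2: 8.8000 - 11.0000 = -2.2000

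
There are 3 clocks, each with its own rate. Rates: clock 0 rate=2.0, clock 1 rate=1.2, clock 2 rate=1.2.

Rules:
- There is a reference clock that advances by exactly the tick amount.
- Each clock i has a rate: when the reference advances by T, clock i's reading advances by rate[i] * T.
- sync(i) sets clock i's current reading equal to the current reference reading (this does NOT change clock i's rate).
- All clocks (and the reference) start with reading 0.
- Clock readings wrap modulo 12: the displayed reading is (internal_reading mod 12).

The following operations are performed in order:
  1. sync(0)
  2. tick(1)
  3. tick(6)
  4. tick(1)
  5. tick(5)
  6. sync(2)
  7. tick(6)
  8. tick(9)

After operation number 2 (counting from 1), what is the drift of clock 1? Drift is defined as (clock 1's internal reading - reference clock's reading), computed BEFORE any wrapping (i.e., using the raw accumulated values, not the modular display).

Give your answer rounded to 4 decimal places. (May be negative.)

Answer: 0.2000

Derivation:
After op 1 sync(0): ref=0.0000 raw=[0.0000 0.0000 0.0000]
After op 2 tick(1): ref=1.0000 raw=[2.0000 1.2000 1.2000]
Drift of clock 1 after op 2: 1.2000 - 1.0000 = 0.2000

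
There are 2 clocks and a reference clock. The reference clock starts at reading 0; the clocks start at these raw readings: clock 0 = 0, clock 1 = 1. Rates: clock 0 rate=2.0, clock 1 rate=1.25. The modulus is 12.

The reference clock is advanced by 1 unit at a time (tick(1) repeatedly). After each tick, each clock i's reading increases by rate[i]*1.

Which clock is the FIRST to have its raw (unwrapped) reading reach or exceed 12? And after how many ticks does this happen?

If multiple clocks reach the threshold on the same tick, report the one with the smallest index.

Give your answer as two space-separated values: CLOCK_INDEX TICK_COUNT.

clock 0: start=0, rate=2.0, needs 12-0 = 12; ticks = ceil(12/2.0) = ceil(6.0000) = 6; reading at tick 6 = 0 + 2.0*6 = 12.0000
clock 1: start=1, rate=1.25, needs 12-1 = 11; ticks = ceil(11/1.25) = ceil(8.8000) = 9; reading at tick 9 = 1 + 1.25*9 = 12.2500
Minimum tick count = 6; winners = [0]; smallest index = 0

Answer: 0 6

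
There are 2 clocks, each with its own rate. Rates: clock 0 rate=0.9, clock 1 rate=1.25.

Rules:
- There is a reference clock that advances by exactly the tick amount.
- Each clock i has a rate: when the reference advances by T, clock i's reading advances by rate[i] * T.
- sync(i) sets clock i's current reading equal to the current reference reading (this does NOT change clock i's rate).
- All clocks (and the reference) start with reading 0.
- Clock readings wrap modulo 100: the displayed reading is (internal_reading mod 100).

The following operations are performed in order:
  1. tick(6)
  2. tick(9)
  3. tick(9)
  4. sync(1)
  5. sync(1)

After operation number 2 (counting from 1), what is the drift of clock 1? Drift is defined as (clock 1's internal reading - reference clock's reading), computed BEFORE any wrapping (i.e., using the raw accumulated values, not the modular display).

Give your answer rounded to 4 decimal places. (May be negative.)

Answer: 3.7500

Derivation:
After op 1 tick(6): ref=6.0000 raw=[5.4000 7.5000]
After op 2 tick(9): ref=15.0000 raw=[13.5000 18.7500]
Drift of clock 1 after op 2: 18.7500 - 15.0000 = 3.7500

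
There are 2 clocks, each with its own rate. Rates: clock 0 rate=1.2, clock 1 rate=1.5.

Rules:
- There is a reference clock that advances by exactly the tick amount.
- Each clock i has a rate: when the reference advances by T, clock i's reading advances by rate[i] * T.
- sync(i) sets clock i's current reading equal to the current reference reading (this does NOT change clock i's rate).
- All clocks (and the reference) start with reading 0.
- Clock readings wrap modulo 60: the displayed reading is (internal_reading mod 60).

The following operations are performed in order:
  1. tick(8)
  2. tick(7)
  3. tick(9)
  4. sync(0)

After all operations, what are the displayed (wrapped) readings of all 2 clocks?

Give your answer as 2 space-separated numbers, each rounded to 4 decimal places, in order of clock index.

Answer: 24.0000 36.0000

Derivation:
After op 1 tick(8): ref=8.0000 raw=[9.6000 12.0000]
After op 2 tick(7): ref=15.0000 raw=[18.0000 22.5000]
After op 3 tick(9): ref=24.0000 raw=[28.8000 36.0000]
After op 4 sync(0): ref=24.0000 raw=[24.0000 36.0000]
Wrap final raw readings (mod 60): 24.0000 mod 60 = 24.0000; 36.0000 mod 60 = 36.0000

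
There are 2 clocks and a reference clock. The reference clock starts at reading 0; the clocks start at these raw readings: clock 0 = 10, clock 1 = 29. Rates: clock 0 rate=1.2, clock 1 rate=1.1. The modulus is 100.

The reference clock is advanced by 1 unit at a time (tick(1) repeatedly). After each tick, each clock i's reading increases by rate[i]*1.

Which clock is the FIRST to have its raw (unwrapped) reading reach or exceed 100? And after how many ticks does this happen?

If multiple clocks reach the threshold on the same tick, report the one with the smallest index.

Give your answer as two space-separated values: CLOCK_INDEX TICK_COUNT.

clock 0: start=10, rate=1.2, needs 100-10 = 90; ticks = ceil(90/1.2) = ceil(75.0000) = 75; reading at tick 75 = 10 + 1.2*75 = 100.0000
clock 1: start=29, rate=1.1, needs 100-29 = 71; ticks = ceil(71/1.1) = ceil(64.5455) = 65; reading at tick 65 = 29 + 1.1*65 = 100.5000
Minimum tick count = 65; winners = [1]; smallest index = 1

Answer: 1 65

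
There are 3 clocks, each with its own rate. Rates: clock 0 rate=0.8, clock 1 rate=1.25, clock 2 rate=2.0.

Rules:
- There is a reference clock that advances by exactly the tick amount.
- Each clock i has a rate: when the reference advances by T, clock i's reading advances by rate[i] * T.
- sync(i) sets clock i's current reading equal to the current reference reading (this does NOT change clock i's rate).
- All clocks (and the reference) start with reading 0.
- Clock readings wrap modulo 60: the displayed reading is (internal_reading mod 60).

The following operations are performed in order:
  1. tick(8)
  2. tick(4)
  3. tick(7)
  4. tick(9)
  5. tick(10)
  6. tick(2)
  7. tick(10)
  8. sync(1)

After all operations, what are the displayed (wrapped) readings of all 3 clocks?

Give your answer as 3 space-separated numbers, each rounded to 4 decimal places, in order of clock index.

Answer: 40.0000 50.0000 40.0000

Derivation:
After op 1 tick(8): ref=8.0000 raw=[6.4000 10.0000 16.0000]
After op 2 tick(4): ref=12.0000 raw=[9.6000 15.0000 24.0000]
After op 3 tick(7): ref=19.0000 raw=[15.2000 23.7500 38.0000]
After op 4 tick(9): ref=28.0000 raw=[22.4000 35.0000 56.0000]
After op 5 tick(10): ref=38.0000 raw=[30.4000 47.5000 76.0000]
After op 6 tick(2): ref=40.0000 raw=[32.0000 50.0000 80.0000]
After op 7 tick(10): ref=50.0000 raw=[40.0000 62.5000 100.0000]
After op 8 sync(1): ref=50.0000 raw=[40.0000 50.0000 100.0000]
Wrap final raw readings (mod 60): 40.0000 mod 60 = 40.0000; 50.0000 mod 60 = 50.0000; 100.0000 mod 60 = 40.0000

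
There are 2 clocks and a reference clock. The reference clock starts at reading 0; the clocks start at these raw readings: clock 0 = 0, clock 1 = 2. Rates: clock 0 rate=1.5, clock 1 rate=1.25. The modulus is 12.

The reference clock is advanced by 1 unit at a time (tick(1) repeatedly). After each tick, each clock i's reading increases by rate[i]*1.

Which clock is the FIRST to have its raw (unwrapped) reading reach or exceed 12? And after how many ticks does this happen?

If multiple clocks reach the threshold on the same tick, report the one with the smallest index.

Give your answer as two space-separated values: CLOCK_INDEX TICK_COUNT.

clock 0: start=0, rate=1.5, needs 12-0 = 12; ticks = ceil(12/1.5) = ceil(8.0000) = 8; reading at tick 8 = 0 + 1.5*8 = 12.0000
clock 1: start=2, rate=1.25, needs 12-2 = 10; ticks = ceil(10/1.25) = ceil(8.0000) = 8; reading at tick 8 = 2 + 1.25*8 = 12.0000
Minimum tick count = 8; winners = [0, 1]; smallest index = 0

Answer: 0 8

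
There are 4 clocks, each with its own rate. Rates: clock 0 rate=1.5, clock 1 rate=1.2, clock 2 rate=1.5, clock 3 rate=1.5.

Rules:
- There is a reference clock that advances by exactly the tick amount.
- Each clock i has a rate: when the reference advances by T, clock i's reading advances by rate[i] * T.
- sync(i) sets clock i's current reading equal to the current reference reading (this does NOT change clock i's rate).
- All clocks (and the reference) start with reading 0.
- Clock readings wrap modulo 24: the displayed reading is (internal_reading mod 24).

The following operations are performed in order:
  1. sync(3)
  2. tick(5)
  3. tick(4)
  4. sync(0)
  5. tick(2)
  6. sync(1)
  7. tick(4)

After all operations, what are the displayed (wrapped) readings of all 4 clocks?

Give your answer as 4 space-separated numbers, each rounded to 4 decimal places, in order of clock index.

Answer: 18.0000 15.8000 22.5000 22.5000

Derivation:
After op 1 sync(3): ref=0.0000 raw=[0.0000 0.0000 0.0000 0.0000]
After op 2 tick(5): ref=5.0000 raw=[7.5000 6.0000 7.5000 7.5000]
After op 3 tick(4): ref=9.0000 raw=[13.5000 10.8000 13.5000 13.5000]
After op 4 sync(0): ref=9.0000 raw=[9.0000 10.8000 13.5000 13.5000]
After op 5 tick(2): ref=11.0000 raw=[12.0000 13.2000 16.5000 16.5000]
After op 6 sync(1): ref=11.0000 raw=[12.0000 11.0000 16.5000 16.5000]
After op 7 tick(4): ref=15.0000 raw=[18.0000 15.8000 22.5000 22.5000]
Wrap final raw readings (mod 24): 18.0000 mod 24 = 18.0000; 15.8000 mod 24 = 15.8000; 22.5000 mod 24 = 22.5000; 22.5000 mod 24 = 22.5000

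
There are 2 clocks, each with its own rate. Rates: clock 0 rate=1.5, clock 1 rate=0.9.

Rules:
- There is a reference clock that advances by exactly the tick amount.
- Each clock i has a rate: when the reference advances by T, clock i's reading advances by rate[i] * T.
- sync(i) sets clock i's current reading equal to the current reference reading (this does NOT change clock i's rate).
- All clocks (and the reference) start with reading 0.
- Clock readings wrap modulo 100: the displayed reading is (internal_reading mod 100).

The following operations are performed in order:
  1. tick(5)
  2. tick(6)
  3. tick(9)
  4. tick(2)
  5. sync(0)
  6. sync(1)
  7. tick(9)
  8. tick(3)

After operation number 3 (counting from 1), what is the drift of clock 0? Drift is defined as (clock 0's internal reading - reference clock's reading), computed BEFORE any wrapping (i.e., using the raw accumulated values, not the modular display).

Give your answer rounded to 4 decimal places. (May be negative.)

Answer: 10.0000

Derivation:
After op 1 tick(5): ref=5.0000 raw=[7.5000 4.5000]
After op 2 tick(6): ref=11.0000 raw=[16.5000 9.9000]
After op 3 tick(9): ref=20.0000 raw=[30.0000 18.0000]
Drift of clock 0 after op 3: 30.0000 - 20.0000 = 10.0000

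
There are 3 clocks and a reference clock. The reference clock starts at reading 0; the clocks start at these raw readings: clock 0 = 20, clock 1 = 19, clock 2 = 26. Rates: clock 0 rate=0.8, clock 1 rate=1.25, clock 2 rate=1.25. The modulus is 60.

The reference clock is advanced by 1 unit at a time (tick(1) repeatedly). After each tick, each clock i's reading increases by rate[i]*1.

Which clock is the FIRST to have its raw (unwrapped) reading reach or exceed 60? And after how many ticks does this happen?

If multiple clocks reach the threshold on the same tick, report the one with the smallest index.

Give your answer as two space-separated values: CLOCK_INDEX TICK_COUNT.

clock 0: start=20, rate=0.8, needs 60-20 = 40; ticks = ceil(40/0.8) = ceil(50.0000) = 50; reading at tick 50 = 20 + 0.8*50 = 60.0000
clock 1: start=19, rate=1.25, needs 60-19 = 41; ticks = ceil(41/1.25) = ceil(32.8000) = 33; reading at tick 33 = 19 + 1.25*33 = 60.2500
clock 2: start=26, rate=1.25, needs 60-26 = 34; ticks = ceil(34/1.25) = ceil(27.2000) = 28; reading at tick 28 = 26 + 1.25*28 = 61.0000
Minimum tick count = 28; winners = [2]; smallest index = 2

Answer: 2 28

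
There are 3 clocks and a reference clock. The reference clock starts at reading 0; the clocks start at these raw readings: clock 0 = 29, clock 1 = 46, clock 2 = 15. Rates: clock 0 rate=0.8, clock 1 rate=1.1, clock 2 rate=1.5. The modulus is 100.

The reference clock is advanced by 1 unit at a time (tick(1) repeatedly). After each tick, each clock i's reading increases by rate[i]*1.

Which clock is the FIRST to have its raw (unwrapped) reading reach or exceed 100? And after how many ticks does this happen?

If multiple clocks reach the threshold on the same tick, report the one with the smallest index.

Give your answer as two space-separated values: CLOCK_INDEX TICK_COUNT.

clock 0: start=29, rate=0.8, needs 100-29 = 71; ticks = ceil(71/0.8) = ceil(88.7500) = 89; reading at tick 89 = 29 + 0.8*89 = 100.2000
clock 1: start=46, rate=1.1, needs 100-46 = 54; ticks = ceil(54/1.1) = ceil(49.0909) = 50; reading at tick 50 = 46 + 1.1*50 = 101.0000
clock 2: start=15, rate=1.5, needs 100-15 = 85; ticks = ceil(85/1.5) = ceil(56.6667) = 57; reading at tick 57 = 15 + 1.5*57 = 100.5000
Minimum tick count = 50; winners = [1]; smallest index = 1

Answer: 1 50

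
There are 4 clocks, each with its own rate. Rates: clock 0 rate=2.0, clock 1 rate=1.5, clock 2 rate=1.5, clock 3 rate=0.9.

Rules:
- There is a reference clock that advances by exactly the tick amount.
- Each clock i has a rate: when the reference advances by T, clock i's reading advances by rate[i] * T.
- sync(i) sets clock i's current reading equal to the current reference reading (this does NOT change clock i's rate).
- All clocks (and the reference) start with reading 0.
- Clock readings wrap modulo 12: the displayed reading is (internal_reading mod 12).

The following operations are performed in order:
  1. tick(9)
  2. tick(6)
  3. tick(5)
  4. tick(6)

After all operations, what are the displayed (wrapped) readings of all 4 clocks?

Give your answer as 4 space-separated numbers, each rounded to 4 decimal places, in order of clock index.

After op 1 tick(9): ref=9.0000 raw=[18.0000 13.5000 13.5000 8.1000]
After op 2 tick(6): ref=15.0000 raw=[30.0000 22.5000 22.5000 13.5000]
After op 3 tick(5): ref=20.0000 raw=[40.0000 30.0000 30.0000 18.0000]
After op 4 tick(6): ref=26.0000 raw=[52.0000 39.0000 39.0000 23.4000]
Wrap final raw readings (mod 12): 52.0000 mod 12 = 4.0000; 39.0000 mod 12 = 3.0000; 39.0000 mod 12 = 3.0000; 23.4000 mod 12 = 11.4000

Answer: 4.0000 3.0000 3.0000 11.4000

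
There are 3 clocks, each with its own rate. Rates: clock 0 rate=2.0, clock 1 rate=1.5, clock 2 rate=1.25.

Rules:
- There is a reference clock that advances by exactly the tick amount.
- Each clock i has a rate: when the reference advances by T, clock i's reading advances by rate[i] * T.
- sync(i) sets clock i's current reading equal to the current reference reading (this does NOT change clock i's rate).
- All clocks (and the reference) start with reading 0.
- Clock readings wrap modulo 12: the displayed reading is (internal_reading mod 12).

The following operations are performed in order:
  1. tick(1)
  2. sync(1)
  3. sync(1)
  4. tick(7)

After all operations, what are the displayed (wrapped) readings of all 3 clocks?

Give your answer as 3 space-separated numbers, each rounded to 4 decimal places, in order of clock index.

Answer: 4.0000 11.5000 10.0000

Derivation:
After op 1 tick(1): ref=1.0000 raw=[2.0000 1.5000 1.2500]
After op 2 sync(1): ref=1.0000 raw=[2.0000 1.0000 1.2500]
After op 3 sync(1): ref=1.0000 raw=[2.0000 1.0000 1.2500]
After op 4 tick(7): ref=8.0000 raw=[16.0000 11.5000 10.0000]
Wrap final raw readings (mod 12): 16.0000 mod 12 = 4.0000; 11.5000 mod 12 = 11.5000; 10.0000 mod 12 = 10.0000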